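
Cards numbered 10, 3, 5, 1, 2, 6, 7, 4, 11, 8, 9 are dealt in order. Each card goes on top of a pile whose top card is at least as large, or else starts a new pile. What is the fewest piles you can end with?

Place each on the leftmost legal pile:
10 → new pile 1 (tops now [10])
3 → pile 1 (tops now [3])
5 → new pile 2 (tops now [3, 5])
1 → pile 1 (tops now [1, 5])
2 → pile 2 (tops now [1, 2])
6 → new pile 3 (tops now [1, 2, 6])
7 → new pile 4 (tops now [1, 2, 6, 7])
4 → pile 3 (tops now [1, 2, 4, 7])
11 → new pile 5 (tops now [1, 2, 4, 7, 11])
8 → pile 5 (tops now [1, 2, 4, 7, 8])
9 → new pile 6 (tops now [1, 2, 4, 7, 8, 9])
Six piles.

6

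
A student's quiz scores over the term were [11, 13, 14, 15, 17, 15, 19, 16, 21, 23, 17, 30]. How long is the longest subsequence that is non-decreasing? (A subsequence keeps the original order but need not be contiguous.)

9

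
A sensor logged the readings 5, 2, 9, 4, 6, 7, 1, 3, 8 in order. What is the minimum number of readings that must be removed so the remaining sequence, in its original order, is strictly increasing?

Fewest deletions = n − (longest strictly increasing subsequence).
i:     1 2 3 4 5 6 7 8 9
a[i]:  5 2 9 4 6 7 1 3 8
dp:    1 1 2 2 3 4 1 2 5
max dp = 5, so deletions = 9 − 5 = 4.

4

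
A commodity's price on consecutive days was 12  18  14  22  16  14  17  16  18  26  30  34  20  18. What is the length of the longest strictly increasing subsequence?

Let dp[i] be the length of the longest such subsequence ending at index i:
i:      1  2  3  4  5  6  7  8  9 10 11 12 13 14
a[i]:  12 18 14 22 16 14 17 16 18 26 30 34 20 18
dp:     1  2  2  3  3  2  4  3  5  6  7  8  6  5
Maximum dp value is 8.

8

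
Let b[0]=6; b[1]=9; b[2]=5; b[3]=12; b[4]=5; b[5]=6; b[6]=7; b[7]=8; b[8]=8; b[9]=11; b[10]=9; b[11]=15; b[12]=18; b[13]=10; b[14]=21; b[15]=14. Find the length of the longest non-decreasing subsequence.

10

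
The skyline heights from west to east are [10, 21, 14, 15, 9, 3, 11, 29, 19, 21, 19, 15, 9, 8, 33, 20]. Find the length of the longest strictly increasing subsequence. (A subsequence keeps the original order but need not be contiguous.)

Track the smallest tail for each achievable length (strict):
10 → extends → [10]
21 → extends → [10, 21]
14 → replaces 21 → [10, 14]
15 → extends → [10, 14, 15]
9 → replaces 10 → [9, 14, 15]
3 → replaces 9 → [3, 14, 15]
11 → replaces 14 → [3, 11, 15]
29 → extends → [3, 11, 15, 29]
19 → replaces 29 → [3, 11, 15, 19]
21 → extends → [3, 11, 15, 19, 21]
19 → already a tail → [3, 11, 15, 19, 21]
15 → already a tail → [3, 11, 15, 19, 21]
9 → replaces 11 → [3, 9, 15, 19, 21]
8 → replaces 9 → [3, 8, 15, 19, 21]
33 → extends → [3, 8, 15, 19, 21, 33]
20 → replaces 21 → [3, 8, 15, 19, 20, 33]
Six tails, so the longest strictly increasing subsequence has length 6 (e.g. 10, 14, 15, 19, 21, 33).

6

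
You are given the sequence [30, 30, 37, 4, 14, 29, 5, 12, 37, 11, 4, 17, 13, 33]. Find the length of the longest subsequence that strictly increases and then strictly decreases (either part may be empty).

6

inc[i] = longest strictly increasing subsequence ending at i; dec[i] = longest strictly decreasing subsequence starting at i:
i:      1  2  3  4  5  6  7  8  9 10 11 12 13 14
a[i]:  30 30 37  4 14 29  5 12 37 11  4 17 13 33
inc:    1  1  2  1  2  3  2  3  4  3  1  4  4  5
dec:    5  5  5  1  4  4  2  3  3  2  1  2  1  1
Best peak at i=3 (value 37): inc=2, dec=5, length 2+5−1 = 6.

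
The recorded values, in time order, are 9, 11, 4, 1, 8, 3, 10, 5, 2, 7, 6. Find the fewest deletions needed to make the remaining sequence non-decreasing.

Fewest deletions = n − (longest non-decreasing subsequence).
Patience tails:
9 → extends → [9]
11 → extends → [9, 11]
4 → replaces 9 → [4, 11]
1 → replaces 4 → [1, 11]
8 → replaces 11 → [1, 8]
3 → replaces 8 → [1, 3]
10 → extends → [1, 3, 10]
5 → replaces 10 → [1, 3, 5]
2 → replaces 3 → [1, 2, 5]
7 → extends → [1, 2, 5, 7]
6 → replaces 7 → [1, 2, 5, 6]
Longest non-decreasing subsequence has length 4, so deletions = 11 − 4 = 7.

7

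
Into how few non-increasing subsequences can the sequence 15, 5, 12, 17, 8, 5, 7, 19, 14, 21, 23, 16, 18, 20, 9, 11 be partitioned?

6

Place each on the leftmost legal pile:
15 → new pile 1 (tops now [15])
5 → pile 1 (tops now [5])
12 → new pile 2 (tops now [5, 12])
17 → new pile 3 (tops now [5, 12, 17])
8 → pile 2 (tops now [5, 8, 17])
5 → pile 1 (tops now [5, 8, 17])
7 → pile 2 (tops now [5, 7, 17])
19 → new pile 4 (tops now [5, 7, 17, 19])
14 → pile 3 (tops now [5, 7, 14, 19])
21 → new pile 5 (tops now [5, 7, 14, 19, 21])
23 → new pile 6 (tops now [5, 7, 14, 19, 21, 23])
16 → pile 4 (tops now [5, 7, 14, 16, 21, 23])
18 → pile 5 (tops now [5, 7, 14, 16, 18, 23])
20 → pile 6 (tops now [5, 7, 14, 16, 18, 20])
9 → pile 3 (tops now [5, 7, 9, 16, 18, 20])
11 → pile 4 (tops now [5, 7, 9, 11, 18, 20])
Six piles.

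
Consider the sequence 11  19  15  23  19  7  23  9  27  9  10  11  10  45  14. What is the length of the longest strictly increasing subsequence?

Let dp[i] be the length of the longest such subsequence ending at index i:
i:      1  2  3  4  5  6  7  8  9 10 11 12 13 14 15
a[i]:  11 19 15 23 19  7 23  9 27  9 10 11 10 45 14
dp:     1  2  2  3  3  1  4  2  5  2  3  4  3  6  5
Maximum dp value is 6.

6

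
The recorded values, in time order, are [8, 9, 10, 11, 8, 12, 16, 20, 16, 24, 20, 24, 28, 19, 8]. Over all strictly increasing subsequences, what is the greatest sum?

138

Let S[i] be the best sum of a strictly increasing subsequence ending at i:
i:       1   2   3   4   5   6   7   8   9  10  11  12  13  14  15
a[i]:    8   9  10  11   8  12  16  20  16  24  20  24  28  19   8
S:       8  17  27  38   8  50  66  86  66 110  86 110 138  85   8
Maximum is 138 (e.g. 8 + 9 + 10 + 11 + 12 + 16 + 20 + 24 + 28).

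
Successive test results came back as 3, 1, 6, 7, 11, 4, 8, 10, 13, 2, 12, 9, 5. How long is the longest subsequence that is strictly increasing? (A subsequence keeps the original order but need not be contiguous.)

Track the smallest tail for each achievable length (strict):
3 → extends → [3]
1 → replaces 3 → [1]
6 → extends → [1, 6]
7 → extends → [1, 6, 7]
11 → extends → [1, 6, 7, 11]
4 → replaces 6 → [1, 4, 7, 11]
8 → replaces 11 → [1, 4, 7, 8]
10 → extends → [1, 4, 7, 8, 10]
13 → extends → [1, 4, 7, 8, 10, 13]
2 → replaces 4 → [1, 2, 7, 8, 10, 13]
12 → replaces 13 → [1, 2, 7, 8, 10, 12]
9 → replaces 10 → [1, 2, 7, 8, 9, 12]
5 → replaces 7 → [1, 2, 5, 8, 9, 12]
Six tails, so the longest strictly increasing subsequence has length 6 (e.g. 3, 6, 7, 8, 10, 13).

6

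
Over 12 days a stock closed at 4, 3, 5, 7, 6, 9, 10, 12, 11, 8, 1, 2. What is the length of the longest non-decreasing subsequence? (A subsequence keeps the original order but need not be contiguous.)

6

Let dp[i] be the length of the longest such subsequence ending at index i:
i:      1  2  3  4  5  6  7  8  9 10 11 12
a[i]:   4  3  5  7  6  9 10 12 11  8  1  2
dp:     1  1  2  3  3  4  5  6  6  4  1  2
Maximum dp value is 6.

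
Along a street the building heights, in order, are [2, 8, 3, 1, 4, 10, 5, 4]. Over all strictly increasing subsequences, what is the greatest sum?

Let S[i] be the best sum of a strictly increasing subsequence ending at i:
i:      1  2  3  4  5  6  7  8
a[i]:   2  8  3  1  4 10  5  4
S:      2 10  5  1  9 20 14  9
Maximum is 20 (e.g. 2 + 8 + 10).

20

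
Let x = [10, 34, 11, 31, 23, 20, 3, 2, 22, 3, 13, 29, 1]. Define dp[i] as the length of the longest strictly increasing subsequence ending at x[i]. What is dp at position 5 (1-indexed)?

3

dp[i] = 1 + max{dp[j] : j<i, x[j]<x[i]} (or 1 if no such j):
i:      1  2  3  4  5  6  7  8  9 10 11 12 13
x[i]:  10 34 11 31 23 20  3  2 22  3 13 29  1
dp:     1  2  2  3  3  3  1  1  4  2  3  5  1
At index 5 the value is 3.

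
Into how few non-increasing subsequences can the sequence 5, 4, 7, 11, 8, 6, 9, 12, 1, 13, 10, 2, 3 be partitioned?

6

Place each on the leftmost legal pile:
5 → new pile 1 (tops now [5])
4 → pile 1 (tops now [4])
7 → new pile 2 (tops now [4, 7])
11 → new pile 3 (tops now [4, 7, 11])
8 → pile 3 (tops now [4, 7, 8])
6 → pile 2 (tops now [4, 6, 8])
9 → new pile 4 (tops now [4, 6, 8, 9])
12 → new pile 5 (tops now [4, 6, 8, 9, 12])
1 → pile 1 (tops now [1, 6, 8, 9, 12])
13 → new pile 6 (tops now [1, 6, 8, 9, 12, 13])
10 → pile 5 (tops now [1, 6, 8, 9, 10, 13])
2 → pile 2 (tops now [1, 2, 8, 9, 10, 13])
3 → pile 3 (tops now [1, 2, 3, 9, 10, 13])
Six piles.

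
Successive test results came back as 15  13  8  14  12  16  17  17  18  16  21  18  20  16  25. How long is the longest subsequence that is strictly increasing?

Track the smallest tail for each achievable length (strict):
15 → extends → [15]
13 → replaces 15 → [13]
8 → replaces 13 → [8]
14 → extends → [8, 14]
12 → replaces 14 → [8, 12]
16 → extends → [8, 12, 16]
17 → extends → [8, 12, 16, 17]
17 → already a tail → [8, 12, 16, 17]
18 → extends → [8, 12, 16, 17, 18]
16 → already a tail → [8, 12, 16, 17, 18]
21 → extends → [8, 12, 16, 17, 18, 21]
18 → already a tail → [8, 12, 16, 17, 18, 21]
20 → replaces 21 → [8, 12, 16, 17, 18, 20]
16 → already a tail → [8, 12, 16, 17, 18, 20]
25 → extends → [8, 12, 16, 17, 18, 20, 25]
Seven tails, so the longest strictly increasing subsequence has length 7 (e.g. 13, 14, 16, 17, 18, 21, 25).

7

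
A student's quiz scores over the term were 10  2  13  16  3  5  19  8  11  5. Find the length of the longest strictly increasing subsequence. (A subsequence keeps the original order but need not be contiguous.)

Track the smallest tail for each achievable length (strict):
10 → extends → [10]
2 → replaces 10 → [2]
13 → extends → [2, 13]
16 → extends → [2, 13, 16]
3 → replaces 13 → [2, 3, 16]
5 → replaces 16 → [2, 3, 5]
19 → extends → [2, 3, 5, 19]
8 → replaces 19 → [2, 3, 5, 8]
11 → extends → [2, 3, 5, 8, 11]
5 → already a tail → [2, 3, 5, 8, 11]
Five tails, so the longest strictly increasing subsequence has length 5 (e.g. 2, 3, 5, 8, 11).

5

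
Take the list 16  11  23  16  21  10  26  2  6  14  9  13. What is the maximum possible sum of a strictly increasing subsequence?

Let S[i] be the best sum of a strictly increasing subsequence ending at i:
i:      1  2  3  4  5  6  7  8  9 10 11 12
a[i]:  16 11 23 16 21 10 26  2  6 14  9 13
S:     16 11 39 27 48 10 74  2  8 25 17 30
Maximum is 74 (e.g. 11 + 16 + 21 + 26).

74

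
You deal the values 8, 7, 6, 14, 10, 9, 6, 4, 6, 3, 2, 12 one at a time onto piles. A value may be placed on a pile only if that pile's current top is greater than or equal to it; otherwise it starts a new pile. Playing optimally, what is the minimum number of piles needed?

3

Place each on the leftmost legal pile:
8 → new pile 1 (tops now [8])
7 → pile 1 (tops now [7])
6 → pile 1 (tops now [6])
14 → new pile 2 (tops now [6, 14])
10 → pile 2 (tops now [6, 10])
9 → pile 2 (tops now [6, 9])
6 → pile 1 (tops now [6, 9])
4 → pile 1 (tops now [4, 9])
6 → pile 2 (tops now [4, 6])
3 → pile 1 (tops now [3, 6])
2 → pile 1 (tops now [2, 6])
12 → new pile 3 (tops now [2, 6, 12])
Three piles.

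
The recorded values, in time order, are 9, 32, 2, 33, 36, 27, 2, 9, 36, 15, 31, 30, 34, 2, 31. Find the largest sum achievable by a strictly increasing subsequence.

Let S[i] be the best sum of a strictly increasing subsequence ending at i:
i:       1   2   3   4   5   6   7   8   9  10  11  12  13  14  15
a[i]:    9  32   2  33  36  27   2   9  36  15  31  30  34   2  31
S:       9  41   2  74 110  36   2  11 110  26  67  66 108   2  97
Maximum is 110 (e.g. 9 + 32 + 33 + 36).

110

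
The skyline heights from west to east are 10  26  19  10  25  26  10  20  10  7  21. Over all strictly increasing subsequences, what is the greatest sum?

80

Let S[i] be the best sum of a strictly increasing subsequence ending at i:
i:      1  2  3  4  5  6  7  8  9 10 11
a[i]:  10 26 19 10 25 26 10 20 10  7 21
S:     10 36 29 10 54 80 10 49 10  7 70
Maximum is 80 (e.g. 10 + 19 + 25 + 26).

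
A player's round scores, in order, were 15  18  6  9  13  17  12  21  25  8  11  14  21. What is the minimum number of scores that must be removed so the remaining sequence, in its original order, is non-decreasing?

Fewest deletions = n − (longest non-decreasing subsequence).
i:      1  2  3  4  5  6  7  8  9 10 11 12 13
a[i]:  15 18  6  9 13 17 12 21 25  8 11 14 21
dp:     1  2  1  2  3  4  3  5  6  2  3  4  6
max dp = 6, so deletions = 13 − 6 = 7.

7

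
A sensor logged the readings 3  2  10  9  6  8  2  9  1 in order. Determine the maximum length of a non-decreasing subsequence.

Let dp[i] be the length of the longest such subsequence ending at index i:
i:      1  2  3  4  5  6  7  8  9
a[i]:   3  2 10  9  6  8  2  9  1
dp:     1  1  2  2  2  3  2  4  1
Maximum dp value is 4.

4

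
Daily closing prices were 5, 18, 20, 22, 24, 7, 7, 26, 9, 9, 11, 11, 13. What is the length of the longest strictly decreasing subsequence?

2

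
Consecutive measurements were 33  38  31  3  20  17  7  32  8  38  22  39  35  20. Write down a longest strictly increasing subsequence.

3, 20, 32, 38, 39

Patience tails give the LIS length; then backtrack through the dp parents:
33 → extends → [33]
38 → extends → [33, 38]
31 → replaces 33 → [31, 38]
3 → replaces 31 → [3, 38]
20 → replaces 38 → [3, 20]
17 → replaces 20 → [3, 17]
7 → replaces 17 → [3, 7]
32 → extends → [3, 7, 32]
8 → replaces 32 → [3, 7, 8]
38 → extends → [3, 7, 8, 38]
22 → replaces 38 → [3, 7, 8, 22]
39 → extends → [3, 7, 8, 22, 39]
35 → replaces 39 → [3, 7, 8, 22, 35]
20 → replaces 22 → [3, 7, 8, 20, 35]
Length 5; one witness is 3, 20, 32, 38, 39.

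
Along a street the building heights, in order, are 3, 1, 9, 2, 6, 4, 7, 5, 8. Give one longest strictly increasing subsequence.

1, 2, 6, 7, 8

Patience tails give the LIS length; then backtrack through the dp parents:
3 → extends → [3]
1 → replaces 3 → [1]
9 → extends → [1, 9]
2 → replaces 9 → [1, 2]
6 → extends → [1, 2, 6]
4 → replaces 6 → [1, 2, 4]
7 → extends → [1, 2, 4, 7]
5 → replaces 7 → [1, 2, 4, 5]
8 → extends → [1, 2, 4, 5, 8]
Length 5; one witness is 1, 2, 6, 7, 8.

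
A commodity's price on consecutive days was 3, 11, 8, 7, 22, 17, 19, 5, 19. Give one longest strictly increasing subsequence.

3, 11, 17, 19

Patience tails give the LIS length; then backtrack through the dp parents:
3 → extends → [3]
11 → extends → [3, 11]
8 → replaces 11 → [3, 8]
7 → replaces 8 → [3, 7]
22 → extends → [3, 7, 22]
17 → replaces 22 → [3, 7, 17]
19 → extends → [3, 7, 17, 19]
5 → replaces 7 → [3, 5, 17, 19]
19 → already a tail → [3, 5, 17, 19]
Length 4; one witness is 3, 11, 17, 19.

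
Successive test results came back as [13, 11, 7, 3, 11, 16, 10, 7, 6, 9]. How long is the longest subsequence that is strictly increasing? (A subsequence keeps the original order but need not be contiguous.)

Track the smallest tail for each achievable length (strict):
13 → extends → [13]
11 → replaces 13 → [11]
7 → replaces 11 → [7]
3 → replaces 7 → [3]
11 → extends → [3, 11]
16 → extends → [3, 11, 16]
10 → replaces 11 → [3, 10, 16]
7 → replaces 10 → [3, 7, 16]
6 → replaces 7 → [3, 6, 16]
9 → replaces 16 → [3, 6, 9]
Three tails, so the longest strictly increasing subsequence has length 3 (e.g. 7, 11, 16).

3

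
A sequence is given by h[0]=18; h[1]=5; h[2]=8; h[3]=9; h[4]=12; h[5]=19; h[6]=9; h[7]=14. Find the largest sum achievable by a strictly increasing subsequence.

Let S[i] be the best sum of a strictly increasing subsequence ending at i:
i:      0  1  2  3  4  5  6  7
h[i]:  18  5  8  9 12 19  9 14
S:     18  5 13 22 34 53 22 48
Maximum is 53 (e.g. 5 + 8 + 9 + 12 + 19).

53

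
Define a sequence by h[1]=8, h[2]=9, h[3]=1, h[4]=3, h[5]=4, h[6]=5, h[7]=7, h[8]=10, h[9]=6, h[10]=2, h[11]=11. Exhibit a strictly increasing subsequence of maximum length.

Patience tails give the LIS length; then backtrack through the dp parents:
8 → extends → [8]
9 → extends → [8, 9]
1 → replaces 8 → [1, 9]
3 → replaces 9 → [1, 3]
4 → extends → [1, 3, 4]
5 → extends → [1, 3, 4, 5]
7 → extends → [1, 3, 4, 5, 7]
10 → extends → [1, 3, 4, 5, 7, 10]
6 → replaces 7 → [1, 3, 4, 5, 6, 10]
2 → replaces 3 → [1, 2, 4, 5, 6, 10]
11 → extends → [1, 2, 4, 5, 6, 10, 11]
Length 7; one witness is 1, 3, 4, 5, 7, 10, 11.

1, 3, 4, 5, 7, 10, 11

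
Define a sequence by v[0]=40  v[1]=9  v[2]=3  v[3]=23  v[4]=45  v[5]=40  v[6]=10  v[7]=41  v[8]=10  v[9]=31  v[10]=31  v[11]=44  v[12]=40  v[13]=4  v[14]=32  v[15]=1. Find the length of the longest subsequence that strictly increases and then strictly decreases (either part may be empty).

8

inc[i] = longest strictly increasing subsequence ending at i; dec[i] = longest strictly decreasing subsequence starting at i:
i:      0  1  2  3  4  5  6  7  8  9 10 11 12 13 14 15
v[i]:  40  9  3 23 45 40 10 41 10 31 31 44 40  4 32  1
inc:    1  1  1  2  3  3  2  4  2  3  3  5  4  2  4  1
dec:    5  3  2  4  5  4  3  4  3  3  3  4  3  2  2  1
Best peak at i=11 (value 44): inc=5, dec=4, length 5+4−1 = 8.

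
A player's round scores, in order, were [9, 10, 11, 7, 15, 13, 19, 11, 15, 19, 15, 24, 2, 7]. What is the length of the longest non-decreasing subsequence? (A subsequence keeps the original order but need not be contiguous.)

Let dp[i] be the length of the longest such subsequence ending at index i:
i:      1  2  3  4  5  6  7  8  9 10 11 12 13 14
a[i]:   9 10 11  7 15 13 19 11 15 19 15 24  2  7
dp:     1  2  3  1  4  4  5  4  5  6  6  7  1  2
Maximum dp value is 7.

7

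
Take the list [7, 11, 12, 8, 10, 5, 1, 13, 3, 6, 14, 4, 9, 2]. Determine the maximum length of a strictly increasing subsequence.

5

Let dp[i] be the length of the longest such subsequence ending at index i:
i:      1  2  3  4  5  6  7  8  9 10 11 12 13 14
a[i]:   7 11 12  8 10  5  1 13  3  6 14  4  9  2
dp:     1  2  3  2  3  1  1  4  2  3  5  3  4  2
Maximum dp value is 5.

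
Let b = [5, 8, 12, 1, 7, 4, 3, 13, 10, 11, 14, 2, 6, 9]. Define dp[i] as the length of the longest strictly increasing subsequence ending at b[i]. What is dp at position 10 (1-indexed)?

4

dp[i] = 1 + max{dp[j] : j<i, b[j]<b[i]} (or 1 if no such j):
i:      1  2  3  4  5  6  7  8  9 10 11 12 13 14
b[i]:   5  8 12  1  7  4  3 13 10 11 14  2  6  9
dp:     1  2  3  1  2  2  2  4  3  4  5  2  3  4
At index 10 the value is 4.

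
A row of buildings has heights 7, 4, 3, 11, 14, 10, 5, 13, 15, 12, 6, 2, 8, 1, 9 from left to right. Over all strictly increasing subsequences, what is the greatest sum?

Let S[i] be the best sum of a strictly increasing subsequence ending at i:
i:      1  2  3  4  5  6  7  8  9 10 11 12 13 14 15
a[i]:   7  4  3 11 14 10  5 13 15 12  6  2  8  1  9
S:      7  4  3 18 32 17  9 31 47 30 15  2 23  1 32
Maximum is 47 (e.g. 7 + 11 + 14 + 15).

47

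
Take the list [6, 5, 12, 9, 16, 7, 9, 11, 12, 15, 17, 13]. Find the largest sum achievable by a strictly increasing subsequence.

77

Let S[i] be the best sum of a strictly increasing subsequence ending at i:
i:      1  2  3  4  5  6  7  8  9 10 11 12
a[i]:   6  5 12  9 16  7  9 11 12 15 17 13
S:      6  5 18 15 34 13 22 33 45 60 77 58
Maximum is 77 (e.g. 6 + 7 + 9 + 11 + 12 + 15 + 17).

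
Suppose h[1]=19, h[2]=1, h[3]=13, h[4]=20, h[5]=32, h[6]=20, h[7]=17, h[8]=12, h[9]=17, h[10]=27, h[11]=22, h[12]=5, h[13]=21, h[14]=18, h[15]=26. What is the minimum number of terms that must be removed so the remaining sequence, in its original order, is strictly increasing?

10

Fewest deletions = n − (longest strictly increasing subsequence).
i:      1  2  3  4  5  6  7  8  9 10 11 12 13 14 15
h[i]:  19  1 13 20 32 20 17 12 17 27 22  5 21 18 26
dp:     1  1  2  3  4  3  3  2  3  4  4  2  4  4  5
max dp = 5, so deletions = 15 − 5 = 10.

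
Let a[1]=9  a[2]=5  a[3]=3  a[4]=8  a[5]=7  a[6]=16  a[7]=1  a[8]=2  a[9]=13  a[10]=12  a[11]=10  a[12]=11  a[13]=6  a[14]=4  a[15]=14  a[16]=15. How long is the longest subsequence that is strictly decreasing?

6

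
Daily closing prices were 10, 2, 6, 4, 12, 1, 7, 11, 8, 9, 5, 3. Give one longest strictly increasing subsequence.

Patience tails give the LIS length; then backtrack through the dp parents:
10 → extends → [10]
2 → replaces 10 → [2]
6 → extends → [2, 6]
4 → replaces 6 → [2, 4]
12 → extends → [2, 4, 12]
1 → replaces 2 → [1, 4, 12]
7 → replaces 12 → [1, 4, 7]
11 → extends → [1, 4, 7, 11]
8 → replaces 11 → [1, 4, 7, 8]
9 → extends → [1, 4, 7, 8, 9]
5 → replaces 7 → [1, 4, 5, 8, 9]
3 → replaces 4 → [1, 3, 5, 8, 9]
Length 5; one witness is 2, 6, 7, 8, 9.

2, 6, 7, 8, 9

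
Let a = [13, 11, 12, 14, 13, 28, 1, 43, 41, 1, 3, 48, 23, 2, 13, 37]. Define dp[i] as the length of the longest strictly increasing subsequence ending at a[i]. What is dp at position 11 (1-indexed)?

dp[i] = 1 + max{dp[j] : j<i, a[j]<a[i]} (or 1 if no such j):
i:      1  2  3  4  5  6  7  8  9 10 11 12 13 14 15 16
a[i]:  13 11 12 14 13 28  1 43 41  1  3 48 23  2 13 37
dp:     1  1  2  3  3  4  1  5  5  1  2  6  4  2  3  5
At index 11 the value is 2.

2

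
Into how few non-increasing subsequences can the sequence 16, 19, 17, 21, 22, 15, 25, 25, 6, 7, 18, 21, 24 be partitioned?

Place each on the leftmost legal pile:
16 → new pile 1 (tops now [16])
19 → new pile 2 (tops now [16, 19])
17 → pile 2 (tops now [16, 17])
21 → new pile 3 (tops now [16, 17, 21])
22 → new pile 4 (tops now [16, 17, 21, 22])
15 → pile 1 (tops now [15, 17, 21, 22])
25 → new pile 5 (tops now [15, 17, 21, 22, 25])
25 → pile 5 (tops now [15, 17, 21, 22, 25])
6 → pile 1 (tops now [6, 17, 21, 22, 25])
7 → pile 2 (tops now [6, 7, 21, 22, 25])
18 → pile 3 (tops now [6, 7, 18, 22, 25])
21 → pile 4 (tops now [6, 7, 18, 21, 25])
24 → pile 5 (tops now [6, 7, 18, 21, 24])
Five piles.

5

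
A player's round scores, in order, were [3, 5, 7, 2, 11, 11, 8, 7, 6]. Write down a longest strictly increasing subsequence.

Patience tails give the LIS length; then backtrack through the dp parents:
3 → extends → [3]
5 → extends → [3, 5]
7 → extends → [3, 5, 7]
2 → replaces 3 → [2, 5, 7]
11 → extends → [2, 5, 7, 11]
11 → already a tail → [2, 5, 7, 11]
8 → replaces 11 → [2, 5, 7, 8]
7 → already a tail → [2, 5, 7, 8]
6 → replaces 7 → [2, 5, 6, 8]
Length 4; one witness is 3, 5, 7, 11.

3, 5, 7, 11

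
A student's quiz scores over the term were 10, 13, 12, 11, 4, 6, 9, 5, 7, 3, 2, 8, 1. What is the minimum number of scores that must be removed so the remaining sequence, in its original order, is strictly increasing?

Fewest deletions = n − (longest strictly increasing subsequence).
i:      1  2  3  4  5  6  7  8  9 10 11 12 13
a[i]:  10 13 12 11  4  6  9  5  7  3  2  8  1
dp:     1  2  2  2  1  2  3  2  3  1  1  4  1
max dp = 4, so deletions = 13 − 4 = 9.

9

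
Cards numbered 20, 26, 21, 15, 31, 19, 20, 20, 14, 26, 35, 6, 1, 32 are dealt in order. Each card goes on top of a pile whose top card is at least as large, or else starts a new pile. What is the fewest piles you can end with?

Place each on the leftmost legal pile:
20 → new pile 1 (tops now [20])
26 → new pile 2 (tops now [20, 26])
21 → pile 2 (tops now [20, 21])
15 → pile 1 (tops now [15, 21])
31 → new pile 3 (tops now [15, 21, 31])
19 → pile 2 (tops now [15, 19, 31])
20 → pile 3 (tops now [15, 19, 20])
20 → pile 3 (tops now [15, 19, 20])
14 → pile 1 (tops now [14, 19, 20])
26 → new pile 4 (tops now [14, 19, 20, 26])
35 → new pile 5 (tops now [14, 19, 20, 26, 35])
6 → pile 1 (tops now [6, 19, 20, 26, 35])
1 → pile 1 (tops now [1, 19, 20, 26, 35])
32 → pile 5 (tops now [1, 19, 20, 26, 32])
Five piles.

5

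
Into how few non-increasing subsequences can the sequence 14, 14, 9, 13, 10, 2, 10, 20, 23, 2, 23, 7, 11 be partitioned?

Place each on the leftmost legal pile:
14 → new pile 1 (tops now [14])
14 → pile 1 (tops now [14])
9 → pile 1 (tops now [9])
13 → new pile 2 (tops now [9, 13])
10 → pile 2 (tops now [9, 10])
2 → pile 1 (tops now [2, 10])
10 → pile 2 (tops now [2, 10])
20 → new pile 3 (tops now [2, 10, 20])
23 → new pile 4 (tops now [2, 10, 20, 23])
2 → pile 1 (tops now [2, 10, 20, 23])
23 → pile 4 (tops now [2, 10, 20, 23])
7 → pile 2 (tops now [2, 7, 20, 23])
11 → pile 3 (tops now [2, 7, 11, 23])
Four piles.

4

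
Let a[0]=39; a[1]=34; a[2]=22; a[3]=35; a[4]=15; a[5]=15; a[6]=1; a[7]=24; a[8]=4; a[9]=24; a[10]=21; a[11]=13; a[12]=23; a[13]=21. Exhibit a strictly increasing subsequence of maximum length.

1, 4, 21, 23

Patience tails give the LIS length; then backtrack through the dp parents:
39 → extends → [39]
34 → replaces 39 → [34]
22 → replaces 34 → [22]
35 → extends → [22, 35]
15 → replaces 22 → [15, 35]
15 → already a tail → [15, 35]
1 → replaces 15 → [1, 35]
24 → replaces 35 → [1, 24]
4 → replaces 24 → [1, 4]
24 → extends → [1, 4, 24]
21 → replaces 24 → [1, 4, 21]
13 → replaces 21 → [1, 4, 13]
23 → extends → [1, 4, 13, 23]
21 → replaces 23 → [1, 4, 13, 21]
Length 4; one witness is 1, 4, 21, 23.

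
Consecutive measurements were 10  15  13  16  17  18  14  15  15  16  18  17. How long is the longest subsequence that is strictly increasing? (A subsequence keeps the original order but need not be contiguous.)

6

Track the smallest tail for each achievable length (strict):
10 → extends → [10]
15 → extends → [10, 15]
13 → replaces 15 → [10, 13]
16 → extends → [10, 13, 16]
17 → extends → [10, 13, 16, 17]
18 → extends → [10, 13, 16, 17, 18]
14 → replaces 16 → [10, 13, 14, 17, 18]
15 → replaces 17 → [10, 13, 14, 15, 18]
15 → already a tail → [10, 13, 14, 15, 18]
16 → replaces 18 → [10, 13, 14, 15, 16]
18 → extends → [10, 13, 14, 15, 16, 18]
17 → replaces 18 → [10, 13, 14, 15, 16, 17]
Six tails, so the longest strictly increasing subsequence has length 6 (e.g. 10, 13, 14, 15, 16, 18).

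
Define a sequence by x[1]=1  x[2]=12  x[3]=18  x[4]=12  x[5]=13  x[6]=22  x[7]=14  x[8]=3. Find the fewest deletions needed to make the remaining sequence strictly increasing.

4

Fewest deletions = n − (longest strictly increasing subsequence).
i:      1  2  3  4  5  6  7  8
x[i]:   1 12 18 12 13 22 14  3
dp:     1  2  3  2  3  4  4  2
max dp = 4, so deletions = 8 − 4 = 4.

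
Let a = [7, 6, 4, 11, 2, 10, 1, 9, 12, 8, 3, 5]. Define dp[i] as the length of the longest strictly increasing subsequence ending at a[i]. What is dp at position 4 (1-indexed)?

dp[i] = 1 + max{dp[j] : j<i, a[j]<a[i]} (or 1 if no such j):
i:      1  2  3  4  5  6  7  8  9 10 11 12
a[i]:   7  6  4 11  2 10  1  9 12  8  3  5
dp:     1  1  1  2  1  2  1  2  3  2  2  3
At index 4 the value is 2.

2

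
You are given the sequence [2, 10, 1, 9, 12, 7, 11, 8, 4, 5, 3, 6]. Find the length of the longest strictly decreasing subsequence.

5

Negate each value so 'decreasing' becomes 'increasing', then run patience tails on the negated sequence:
-2 → extends → [-2]
-10 → replaces -2 → [-10]
-1 → extends → [-10, -1]
-9 → replaces -1 → [-10, -9]
-12 → replaces -10 → [-12, -9]
-7 → extends → [-12, -9, -7]
-11 → replaces -9 → [-12, -11, -7]
-8 → replaces -7 → [-12, -11, -8]
-4 → extends → [-12, -11, -8, -4]
-5 → replaces -4 → [-12, -11, -8, -5]
-3 → extends → [-12, -11, -8, -5, -3]
-6 → replaces -5 → [-12, -11, -8, -6, -3]
Five tails, so the longest strictly decreasing subsequence of the original has length 5.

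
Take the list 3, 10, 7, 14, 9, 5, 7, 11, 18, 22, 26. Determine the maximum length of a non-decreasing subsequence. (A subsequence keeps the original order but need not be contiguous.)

Track the smallest tail for each achievable length (allowing ties):
3 → extends → [3]
10 → extends → [3, 10]
7 → replaces 10 → [3, 7]
14 → extends → [3, 7, 14]
9 → replaces 14 → [3, 7, 9]
5 → replaces 7 → [3, 5, 9]
7 → replaces 9 → [3, 5, 7]
11 → extends → [3, 5, 7, 11]
18 → extends → [3, 5, 7, 11, 18]
22 → extends → [3, 5, 7, 11, 18, 22]
26 → extends → [3, 5, 7, 11, 18, 22, 26]
Seven tails, so the longest non-decreasing subsequence has length 7 (e.g. 3, 7, 9, 11, 18, 22, 26).

7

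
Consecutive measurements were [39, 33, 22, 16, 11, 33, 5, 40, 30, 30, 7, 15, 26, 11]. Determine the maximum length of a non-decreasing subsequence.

Track the smallest tail for each achievable length (allowing ties):
39 → extends → [39]
33 → replaces 39 → [33]
22 → replaces 33 → [22]
16 → replaces 22 → [16]
11 → replaces 16 → [11]
33 → extends → [11, 33]
5 → replaces 11 → [5, 33]
40 → extends → [5, 33, 40]
30 → replaces 33 → [5, 30, 40]
30 → replaces 40 → [5, 30, 30]
7 → replaces 30 → [5, 7, 30]
15 → replaces 30 → [5, 7, 15]
26 → extends → [5, 7, 15, 26]
11 → replaces 15 → [5, 7, 11, 26]
Four tails, so the longest non-decreasing subsequence has length 4 (e.g. 5, 7, 15, 26).

4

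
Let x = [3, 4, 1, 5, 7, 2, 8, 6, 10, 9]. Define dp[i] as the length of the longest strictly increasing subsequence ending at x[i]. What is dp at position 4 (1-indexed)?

3

dp[i] = 1 + max{dp[j] : j<i, x[j]<x[i]} (or 1 if no such j):
i:      1  2  3  4  5  6  7  8  9 10
x[i]:   3  4  1  5  7  2  8  6 10  9
dp:     1  2  1  3  4  2  5  4  6  6
At index 4 the value is 3.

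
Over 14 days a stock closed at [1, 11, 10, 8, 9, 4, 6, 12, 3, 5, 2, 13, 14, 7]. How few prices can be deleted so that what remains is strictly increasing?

8

Fewest deletions = n − (longest strictly increasing subsequence).
i:      1  2  3  4  5  6  7  8  9 10 11 12 13 14
a[i]:   1 11 10  8  9  4  6 12  3  5  2 13 14  7
dp:     1  2  2  2  3  2  3  4  2  3  2  5  6  4
max dp = 6, so deletions = 14 − 6 = 8.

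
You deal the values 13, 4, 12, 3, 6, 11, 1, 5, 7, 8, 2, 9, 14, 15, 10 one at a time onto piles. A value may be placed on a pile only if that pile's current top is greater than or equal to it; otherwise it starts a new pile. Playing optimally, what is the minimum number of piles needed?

Place each on the leftmost legal pile:
13 → new pile 1 (tops now [13])
4 → pile 1 (tops now [4])
12 → new pile 2 (tops now [4, 12])
3 → pile 1 (tops now [3, 12])
6 → pile 2 (tops now [3, 6])
11 → new pile 3 (tops now [3, 6, 11])
1 → pile 1 (tops now [1, 6, 11])
5 → pile 2 (tops now [1, 5, 11])
7 → pile 3 (tops now [1, 5, 7])
8 → new pile 4 (tops now [1, 5, 7, 8])
2 → pile 2 (tops now [1, 2, 7, 8])
9 → new pile 5 (tops now [1, 2, 7, 8, 9])
14 → new pile 6 (tops now [1, 2, 7, 8, 9, 14])
15 → new pile 7 (tops now [1, 2, 7, 8, 9, 14, 15])
10 → pile 6 (tops now [1, 2, 7, 8, 9, 10, 15])
Seven piles.

7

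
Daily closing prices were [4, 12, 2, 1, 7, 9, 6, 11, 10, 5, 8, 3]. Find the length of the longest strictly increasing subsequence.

4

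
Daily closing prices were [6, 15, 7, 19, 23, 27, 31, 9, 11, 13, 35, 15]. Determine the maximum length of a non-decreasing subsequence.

7

Track the smallest tail for each achievable length (allowing ties):
6 → extends → [6]
15 → extends → [6, 15]
7 → replaces 15 → [6, 7]
19 → extends → [6, 7, 19]
23 → extends → [6, 7, 19, 23]
27 → extends → [6, 7, 19, 23, 27]
31 → extends → [6, 7, 19, 23, 27, 31]
9 → replaces 19 → [6, 7, 9, 23, 27, 31]
11 → replaces 23 → [6, 7, 9, 11, 27, 31]
13 → replaces 27 → [6, 7, 9, 11, 13, 31]
35 → extends → [6, 7, 9, 11, 13, 31, 35]
15 → replaces 31 → [6, 7, 9, 11, 13, 15, 35]
Seven tails, so the longest non-decreasing subsequence has length 7 (e.g. 6, 15, 19, 23, 27, 31, 35).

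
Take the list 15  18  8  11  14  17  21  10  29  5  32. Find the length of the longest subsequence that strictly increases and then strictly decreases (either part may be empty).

inc[i] = longest strictly increasing subsequence ending at i; dec[i] = longest strictly decreasing subsequence starting at i:
i:      1  2  3  4  5  6  7  8  9 10 11
a[i]:  15 18  8 11 14 17 21 10 29  5 32
inc:    1  2  1  2  3  4  5  2  6  1  7
dec:    4  4  2  3  3  3  3  2  2  1  1
Best peak at i=7 (value 21): inc=5, dec=3, length 5+3−1 = 7.

7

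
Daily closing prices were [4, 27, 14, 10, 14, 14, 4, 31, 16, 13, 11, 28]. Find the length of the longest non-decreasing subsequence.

6

Track the smallest tail for each achievable length (allowing ties):
4 → extends → [4]
27 → extends → [4, 27]
14 → replaces 27 → [4, 14]
10 → replaces 14 → [4, 10]
14 → extends → [4, 10, 14]
14 → extends → [4, 10, 14, 14]
4 → replaces 10 → [4, 4, 14, 14]
31 → extends → [4, 4, 14, 14, 31]
16 → replaces 31 → [4, 4, 14, 14, 16]
13 → replaces 14 → [4, 4, 13, 14, 16]
11 → replaces 13 → [4, 4, 11, 14, 16]
28 → extends → [4, 4, 11, 14, 16, 28]
Six tails, so the longest non-decreasing subsequence has length 6 (e.g. 4, 14, 14, 14, 16, 28).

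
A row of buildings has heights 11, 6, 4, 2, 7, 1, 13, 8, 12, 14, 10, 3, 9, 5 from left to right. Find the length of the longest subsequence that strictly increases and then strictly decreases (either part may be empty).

8

inc[i] = longest strictly increasing subsequence ending at i; dec[i] = longest strictly decreasing subsequence starting at i:
i:      1  2  3  4  5  6  7  8  9 10 11 12 13 14
a[i]:  11  6  4  2  7  1 13  8 12 14 10  3  9  5
inc:    1  1  1  1  2  1  3  3  4  5  4  2  4  3
dec:    5  4  3  2  2  1  5  2  4  4  3  1  2  1
Best peak at i=10 (value 14): inc=5, dec=4, length 5+4−1 = 8.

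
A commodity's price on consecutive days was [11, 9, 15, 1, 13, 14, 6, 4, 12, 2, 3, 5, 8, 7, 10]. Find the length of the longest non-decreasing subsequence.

Let dp[i] be the length of the longest such subsequence ending at index i:
i:      1  2  3  4  5  6  7  8  9 10 11 12 13 14 15
a[i]:  11  9 15  1 13 14  6  4 12  2  3  5  8  7 10
dp:     1  1  2  1  2  3  2  2  3  2  3  4  5  5  6
Maximum dp value is 6.

6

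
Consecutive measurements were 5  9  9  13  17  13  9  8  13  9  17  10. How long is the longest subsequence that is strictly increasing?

4

Track the smallest tail for each achievable length (strict):
5 → extends → [5]
9 → extends → [5, 9]
9 → already a tail → [5, 9]
13 → extends → [5, 9, 13]
17 → extends → [5, 9, 13, 17]
13 → already a tail → [5, 9, 13, 17]
9 → already a tail → [5, 9, 13, 17]
8 → replaces 9 → [5, 8, 13, 17]
13 → already a tail → [5, 8, 13, 17]
9 → replaces 13 → [5, 8, 9, 17]
17 → already a tail → [5, 8, 9, 17]
10 → replaces 17 → [5, 8, 9, 10]
Four tails, so the longest strictly increasing subsequence has length 4 (e.g. 5, 9, 13, 17).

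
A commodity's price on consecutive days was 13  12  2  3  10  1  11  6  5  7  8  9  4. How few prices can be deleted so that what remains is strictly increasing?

Fewest deletions = n − (longest strictly increasing subsequence).
i:      1  2  3  4  5  6  7  8  9 10 11 12 13
a[i]:  13 12  2  3 10  1 11  6  5  7  8  9  4
dp:     1  1  1  2  3  1  4  3  3  4  5  6  3
max dp = 6, so deletions = 13 − 6 = 7.

7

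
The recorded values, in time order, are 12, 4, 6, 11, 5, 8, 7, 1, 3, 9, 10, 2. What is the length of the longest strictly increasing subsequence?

Let dp[i] be the length of the longest such subsequence ending at index i:
i:      1  2  3  4  5  6  7  8  9 10 11 12
a[i]:  12  4  6 11  5  8  7  1  3  9 10  2
dp:     1  1  2  3  2  3  3  1  2  4  5  2
Maximum dp value is 5.

5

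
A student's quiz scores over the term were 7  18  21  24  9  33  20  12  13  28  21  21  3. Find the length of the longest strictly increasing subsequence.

5

Let dp[i] be the length of the longest such subsequence ending at index i:
i:      1  2  3  4  5  6  7  8  9 10 11 12 13
a[i]:   7 18 21 24  9 33 20 12 13 28 21 21  3
dp:     1  2  3  4  2  5  3  3  4  5  5  5  1
Maximum dp value is 5.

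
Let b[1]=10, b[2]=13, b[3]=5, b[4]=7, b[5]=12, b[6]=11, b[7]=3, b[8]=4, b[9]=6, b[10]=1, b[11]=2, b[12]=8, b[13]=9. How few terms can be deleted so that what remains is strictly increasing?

8

Fewest deletions = n − (longest strictly increasing subsequence).
Patience tails:
10 → extends → [10]
13 → extends → [10, 13]
5 → replaces 10 → [5, 13]
7 → replaces 13 → [5, 7]
12 → extends → [5, 7, 12]
11 → replaces 12 → [5, 7, 11]
3 → replaces 5 → [3, 7, 11]
4 → replaces 7 → [3, 4, 11]
6 → replaces 11 → [3, 4, 6]
1 → replaces 3 → [1, 4, 6]
2 → replaces 4 → [1, 2, 6]
8 → extends → [1, 2, 6, 8]
9 → extends → [1, 2, 6, 8, 9]
Longest strictly increasing subsequence has length 5, so deletions = 13 − 5 = 8.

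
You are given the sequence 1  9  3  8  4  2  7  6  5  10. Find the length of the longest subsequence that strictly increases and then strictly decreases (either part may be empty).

inc[i] = longest strictly increasing subsequence ending at i; dec[i] = longest strictly decreasing subsequence starting at i:
i:      1  2  3  4  5  6  7  8  9 10
a[i]:   1  9  3  8  4  2  7  6  5 10
inc:    1  2  2  3  3  2  4  4  4  5
dec:    1  5  2  4  2  1  3  2  1  1
Best peak at i=2 (value 9): inc=2, dec=5, length 2+5−1 = 6.

6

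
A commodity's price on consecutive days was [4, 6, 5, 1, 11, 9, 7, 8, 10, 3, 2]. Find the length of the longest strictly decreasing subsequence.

5

Negate each value so 'decreasing' becomes 'increasing', then run patience tails on the negated sequence:
-4 → extends → [-4]
-6 → replaces -4 → [-6]
-5 → extends → [-6, -5]
-1 → extends → [-6, -5, -1]
-11 → replaces -6 → [-11, -5, -1]
-9 → replaces -5 → [-11, -9, -1]
-7 → replaces -1 → [-11, -9, -7]
-8 → replaces -7 → [-11, -9, -8]
-10 → replaces -9 → [-11, -10, -8]
-3 → extends → [-11, -10, -8, -3]
-2 → extends → [-11, -10, -8, -3, -2]
Five tails, so the longest strictly decreasing subsequence of the original has length 5.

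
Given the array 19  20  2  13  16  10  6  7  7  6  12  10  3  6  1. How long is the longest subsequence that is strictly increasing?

4

Let dp[i] be the length of the longest such subsequence ending at index i:
i:      1  2  3  4  5  6  7  8  9 10 11 12 13 14 15
a[i]:  19 20  2 13 16 10  6  7  7  6 12 10  3  6  1
dp:     1  2  1  2  3  2  2  3  3  2  4  4  2  3  1
Maximum dp value is 4.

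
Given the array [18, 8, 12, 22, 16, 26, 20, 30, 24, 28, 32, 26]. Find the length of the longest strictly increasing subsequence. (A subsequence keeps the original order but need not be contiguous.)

Track the smallest tail for each achievable length (strict):
18 → extends → [18]
8 → replaces 18 → [8]
12 → extends → [8, 12]
22 → extends → [8, 12, 22]
16 → replaces 22 → [8, 12, 16]
26 → extends → [8, 12, 16, 26]
20 → replaces 26 → [8, 12, 16, 20]
30 → extends → [8, 12, 16, 20, 30]
24 → replaces 30 → [8, 12, 16, 20, 24]
28 → extends → [8, 12, 16, 20, 24, 28]
32 → extends → [8, 12, 16, 20, 24, 28, 32]
26 → replaces 28 → [8, 12, 16, 20, 24, 26, 32]
Seven tails, so the longest strictly increasing subsequence has length 7 (e.g. 8, 12, 16, 20, 24, 28, 32).

7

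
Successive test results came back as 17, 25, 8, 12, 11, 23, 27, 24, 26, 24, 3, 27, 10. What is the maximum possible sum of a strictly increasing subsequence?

120

Let S[i] be the best sum of a strictly increasing subsequence ending at i:
i:       1   2   3   4   5   6   7   8   9  10  11  12  13
a[i]:   17  25   8  12  11  23  27  24  26  24   3  27  10
S:      17  42   8  20  19  43  70  67  93  67   3 120  18
Maximum is 120 (e.g. 8 + 12 + 23 + 24 + 26 + 27).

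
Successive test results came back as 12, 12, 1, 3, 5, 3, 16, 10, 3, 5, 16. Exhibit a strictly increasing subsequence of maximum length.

1, 3, 5, 10, 16

Patience tails give the LIS length; then backtrack through the dp parents:
12 → extends → [12]
12 → already a tail → [12]
1 → replaces 12 → [1]
3 → extends → [1, 3]
5 → extends → [1, 3, 5]
3 → already a tail → [1, 3, 5]
16 → extends → [1, 3, 5, 16]
10 → replaces 16 → [1, 3, 5, 10]
3 → already a tail → [1, 3, 5, 10]
5 → already a tail → [1, 3, 5, 10]
16 → extends → [1, 3, 5, 10, 16]
Length 5; one witness is 1, 3, 5, 10, 16.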